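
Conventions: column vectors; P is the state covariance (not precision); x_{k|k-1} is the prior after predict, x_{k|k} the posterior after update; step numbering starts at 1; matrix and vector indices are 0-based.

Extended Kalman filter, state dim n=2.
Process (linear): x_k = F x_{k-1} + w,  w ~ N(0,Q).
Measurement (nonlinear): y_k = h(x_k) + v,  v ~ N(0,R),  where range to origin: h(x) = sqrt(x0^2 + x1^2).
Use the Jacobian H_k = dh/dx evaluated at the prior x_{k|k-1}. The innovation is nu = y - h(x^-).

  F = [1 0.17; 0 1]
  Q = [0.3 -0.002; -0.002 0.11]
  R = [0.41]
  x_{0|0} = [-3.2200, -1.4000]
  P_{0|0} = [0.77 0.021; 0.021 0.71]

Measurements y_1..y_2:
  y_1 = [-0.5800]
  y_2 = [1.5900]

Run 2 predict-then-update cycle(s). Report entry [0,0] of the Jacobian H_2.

step 1: x^-=[-3.4580, -1.4000]  P^-=[1.0977 0.1397; 0.1397 0.8200]  H_jac=[-0.9269 -0.3753]  S=[1.5657]  K=[-0.6833; -0.2792]  nu=[-4.3107]  x^+=[-0.5126, -0.1963]  P^+=[0.3666 -0.1590; -0.1590 0.6979]
step 2: x^-=[-0.5459, -0.1963]  P^-=[0.6327 -0.0424; -0.0424 0.8079]  H_jac=[-0.9410 -0.3384]  S=[1.0358]  K=[-0.5610; -0.2254]  nu=[1.0098]  x^+=[-1.1124, -0.4240]  P^+=[0.3068 -0.1734; -0.1734 0.7553]

H_jac[0,0] = -0.9410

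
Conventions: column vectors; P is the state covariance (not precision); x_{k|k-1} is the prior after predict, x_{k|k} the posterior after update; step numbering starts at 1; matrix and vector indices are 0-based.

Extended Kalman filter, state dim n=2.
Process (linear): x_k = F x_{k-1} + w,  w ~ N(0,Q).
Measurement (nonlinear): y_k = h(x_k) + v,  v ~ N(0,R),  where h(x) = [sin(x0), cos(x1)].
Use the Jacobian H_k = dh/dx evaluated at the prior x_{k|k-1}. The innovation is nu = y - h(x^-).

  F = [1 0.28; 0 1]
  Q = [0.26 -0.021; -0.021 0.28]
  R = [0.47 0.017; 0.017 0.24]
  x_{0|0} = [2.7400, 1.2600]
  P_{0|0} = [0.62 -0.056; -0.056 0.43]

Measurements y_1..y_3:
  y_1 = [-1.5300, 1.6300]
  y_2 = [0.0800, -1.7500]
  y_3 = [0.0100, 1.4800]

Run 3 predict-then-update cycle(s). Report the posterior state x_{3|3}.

x_post = [3.5211, 0.4052]

step 1: x^-=[3.0928, 1.2600]  P^-=[0.8824 0.0434; 0.0434 0.7100]  H_jac=[-0.9988 0.0000; 0.0000 -0.9521]  S=[1.3503 0.0583; 0.0583 0.8836]  K=[-0.6525 -0.0037; 0.0009 -0.7651]  nu=[-1.5788, 1.3242]  x^+=[4.1181, 0.2454]  P^+=[0.3071 0.0126; 0.0126 0.1928]
step 2: x^-=[4.1868, 0.2454]  P^-=[0.5893 0.0456; 0.0456 0.4728]  H_jac=[-0.5017 0.0000; 0.0000 -0.2430]  S=[0.6183 0.0226; 0.0226 0.2679]  K=[-0.4781 -0.0011; -0.0214 -0.4270]  nu=[0.9450, -2.7200]  x^+=[3.7379, 1.3867]  P^+=[0.4479 0.0345; 0.0345 0.4233]
step 3: x^-=[4.1262, 1.3867]  P^-=[0.7604 0.1321; 0.1321 0.7033]  H_jac=[-0.5532 0.0000; 0.0000 -0.9831]  S=[0.7027 0.0888; 0.0888 0.9197]  K=[-0.5880 -0.0844; -0.0091 -0.7509]  nu=[0.8430, 1.2969]  x^+=[3.5211, 0.4052]  P^+=[0.5021 0.0308; 0.0308 0.1835]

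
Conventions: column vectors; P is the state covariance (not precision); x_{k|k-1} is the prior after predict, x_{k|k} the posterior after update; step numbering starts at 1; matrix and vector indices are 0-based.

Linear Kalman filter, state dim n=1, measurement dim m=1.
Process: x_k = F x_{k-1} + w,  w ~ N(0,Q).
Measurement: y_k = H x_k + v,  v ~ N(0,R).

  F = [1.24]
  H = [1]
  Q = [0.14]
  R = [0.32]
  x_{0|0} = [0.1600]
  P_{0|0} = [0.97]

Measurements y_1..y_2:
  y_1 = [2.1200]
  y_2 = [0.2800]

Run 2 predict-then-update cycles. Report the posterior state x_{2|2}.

step 1: x^-=[0.1984]  P^-=[1.6315]  S=[1.9515]  K=[0.8360]  nu=[1.9216]  x^+=[1.8049]  P^+=[0.2675]
step 2: x^-=[2.2381]  P^-=[0.5513]  S=[0.8713]  K=[0.6328]  nu=[-1.9581]  x^+=[0.9991]  P^+=[0.2025]

x_post = [0.9991]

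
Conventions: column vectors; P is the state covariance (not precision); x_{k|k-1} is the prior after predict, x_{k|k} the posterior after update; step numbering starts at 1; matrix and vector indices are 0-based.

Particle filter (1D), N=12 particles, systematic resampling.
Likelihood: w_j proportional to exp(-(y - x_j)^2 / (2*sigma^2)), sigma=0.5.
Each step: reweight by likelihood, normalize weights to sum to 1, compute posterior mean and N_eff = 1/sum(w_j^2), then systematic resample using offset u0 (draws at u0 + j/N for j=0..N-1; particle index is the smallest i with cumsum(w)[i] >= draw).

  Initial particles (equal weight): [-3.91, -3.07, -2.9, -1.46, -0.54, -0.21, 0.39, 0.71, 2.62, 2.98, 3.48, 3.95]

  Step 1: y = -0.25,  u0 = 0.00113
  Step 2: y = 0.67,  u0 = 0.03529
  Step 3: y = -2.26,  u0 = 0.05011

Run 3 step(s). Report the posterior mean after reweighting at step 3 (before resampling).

post_mean = -0.4564

step 1: w=[0.0000, 0.0000, 0.0000, 0.0214, 0.3388, 0.3996, 0.1767, 0.0635, 0.0000, 0.0000, 0.0000, 0.0000]  mean=-0.1842  Neff=3.2240  idx=[3, 4, 4, 4, 4, 5, 5, 5, 5, 5, 6, 6]
step 2: w=[0.0000, 0.0179, 0.0179, 0.0179, 0.0179, 0.0712, 0.0712, 0.0712, 0.0712, 0.0712, 0.2863, 0.2863]  mean=0.1098  Neff=5.2496  idx=[2, 5, 6, 8, 9, 10, 10, 10, 10, 11, 11, 11]
step 3: w=[0.7495, 0.0622, 0.0622, 0.0622, 0.0622, 0.0002, 0.0002, 0.0002, 0.0002, 0.0002, 0.0002, 0.0002]  mean=-0.4564  Neff=1.7326  idx=[0, 0, 0, 0, 0, 0, 0, 0, 0, 1, 3, 4]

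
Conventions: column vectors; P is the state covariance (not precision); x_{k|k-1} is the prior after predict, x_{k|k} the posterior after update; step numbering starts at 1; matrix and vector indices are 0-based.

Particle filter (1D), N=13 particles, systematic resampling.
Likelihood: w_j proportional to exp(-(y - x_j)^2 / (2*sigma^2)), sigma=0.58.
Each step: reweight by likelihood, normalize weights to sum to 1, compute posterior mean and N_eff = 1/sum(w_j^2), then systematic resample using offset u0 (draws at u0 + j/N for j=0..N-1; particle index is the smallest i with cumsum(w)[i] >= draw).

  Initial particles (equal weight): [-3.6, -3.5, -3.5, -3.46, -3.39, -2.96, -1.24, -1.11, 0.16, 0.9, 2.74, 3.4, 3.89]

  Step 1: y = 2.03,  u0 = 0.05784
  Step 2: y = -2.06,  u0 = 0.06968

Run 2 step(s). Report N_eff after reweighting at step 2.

step 1: w=[0.0000, 0.0000, 0.0000, 0.0000, 0.0000, 0.0000, 0.0000, 0.0000, 0.0080, 0.2155, 0.6798, 0.0884, 0.0084]  mean=2.3909  Neff=1.9362  idx=[9, 9, 9, 10, 10, 10, 10, 10, 10, 10, 10, 11, 11]
step 2: w=[0.3333, 0.3333, 0.3333, 0.0000, 0.0000, 0.0000, 0.0000, 0.0000, 0.0000, 0.0000, 0.0000, 0.0000, 0.0000]  mean=0.9000  Neff=3.0000  idx=[0, 0, 0, 0, 1, 1, 1, 1, 2, 2, 2, 2, 2]

N_eff = 3.0000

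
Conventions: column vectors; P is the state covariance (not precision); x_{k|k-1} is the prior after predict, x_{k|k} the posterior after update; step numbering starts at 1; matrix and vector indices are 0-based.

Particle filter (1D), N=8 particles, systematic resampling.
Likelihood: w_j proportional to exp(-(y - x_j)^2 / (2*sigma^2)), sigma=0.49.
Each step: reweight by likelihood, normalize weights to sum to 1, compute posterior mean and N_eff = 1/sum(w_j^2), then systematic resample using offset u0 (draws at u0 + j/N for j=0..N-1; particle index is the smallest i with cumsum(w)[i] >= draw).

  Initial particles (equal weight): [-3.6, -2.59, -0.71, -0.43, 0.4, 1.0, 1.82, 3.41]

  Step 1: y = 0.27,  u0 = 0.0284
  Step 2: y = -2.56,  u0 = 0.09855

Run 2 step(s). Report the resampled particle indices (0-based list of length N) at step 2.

resampled_idx = [0, 0, 0, 0, 0, 0, 0, 1]

step 1: w=[0.0000, 0.0000, 0.0753, 0.2005, 0.5371, 0.1834, 0.0037, 0.0000]  mean=0.2653  Neff=2.7176  idx=[2, 3, 4, 4, 4, 4, 4, 5]
step 2: w=[0.9105, 0.0894, 0.0000, 0.0000, 0.0000, 0.0000, 0.0000, 0.0000]  mean=-0.6849  Neff=1.1947  idx=[0, 0, 0, 0, 0, 0, 0, 1]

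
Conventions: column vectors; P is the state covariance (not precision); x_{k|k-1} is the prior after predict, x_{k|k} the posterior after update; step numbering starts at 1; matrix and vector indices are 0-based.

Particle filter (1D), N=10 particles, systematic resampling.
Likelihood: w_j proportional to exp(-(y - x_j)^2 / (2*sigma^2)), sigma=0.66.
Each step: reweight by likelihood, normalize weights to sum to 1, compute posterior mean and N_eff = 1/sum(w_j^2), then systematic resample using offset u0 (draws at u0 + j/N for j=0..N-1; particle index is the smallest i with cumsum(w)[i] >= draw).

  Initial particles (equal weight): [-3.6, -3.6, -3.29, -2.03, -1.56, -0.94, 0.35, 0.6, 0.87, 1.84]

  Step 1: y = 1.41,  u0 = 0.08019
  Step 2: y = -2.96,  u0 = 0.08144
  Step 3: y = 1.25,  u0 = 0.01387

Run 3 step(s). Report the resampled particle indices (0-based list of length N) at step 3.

resampled_idx = [0, 1, 2, 3, 5, 6, 7, 8, 8, 9]

step 1: w=[0.0000, 0.0000, 0.0000, 0.0000, 0.0000, 0.0008, 0.1212, 0.2072, 0.3149, 0.3559]  mean=1.0948  Neff=3.5279  idx=[6, 7, 7, 8, 8, 8, 9, 9, 9, 9]
step 2: w=[0.7571, 0.1054, 0.1054, 0.0107, 0.0107, 0.0107, 0.0000, 0.0000, 0.0000, 0.0000]  mean=0.4194  Neff=1.6785  idx=[0, 0, 0, 0, 0, 0, 0, 1, 2, 4]
step 3: w=[0.0815, 0.0815, 0.0815, 0.0815, 0.0815, 0.0815, 0.0815, 0.1272, 0.1272, 0.1750]  mean=0.5046  Neff=9.1328  idx=[0, 1, 2, 3, 5, 6, 7, 8, 8, 9]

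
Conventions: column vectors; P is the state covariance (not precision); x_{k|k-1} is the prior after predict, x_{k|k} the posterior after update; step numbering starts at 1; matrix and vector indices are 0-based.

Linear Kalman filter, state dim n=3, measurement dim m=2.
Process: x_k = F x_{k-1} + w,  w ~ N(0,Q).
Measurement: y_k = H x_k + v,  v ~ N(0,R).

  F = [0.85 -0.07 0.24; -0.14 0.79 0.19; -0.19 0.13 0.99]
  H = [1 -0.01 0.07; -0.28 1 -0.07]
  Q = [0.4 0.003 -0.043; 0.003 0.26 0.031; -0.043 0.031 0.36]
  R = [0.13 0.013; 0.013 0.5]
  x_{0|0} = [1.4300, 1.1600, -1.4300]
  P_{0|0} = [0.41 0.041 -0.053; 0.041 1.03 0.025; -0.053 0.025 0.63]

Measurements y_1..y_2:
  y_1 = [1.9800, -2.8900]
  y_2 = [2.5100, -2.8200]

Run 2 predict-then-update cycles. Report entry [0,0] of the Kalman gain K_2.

step 1: x^-=[0.7911, 0.4445, -1.5366]  P^-=[0.7102 -0.0485 -0.0070; -0.0485 0.9349 0.2887; -0.0070 0.2887 1.0340]  S=[0.8450 -0.2278; -0.2278 1.4820]  K=[0.8300 -0.0389; 0.1298 0.6463; 0.1186 0.1655]  nu=[1.3009, -3.2206]  x^+=[1.9963, -1.4680, -1.9153]  P^+=[0.1111 0.0189 -0.0504; 0.0189 0.3399 0.1395; -0.0504 0.1395 0.9905]
step 2: x^-=[1.3399, -1.8031, -2.4663]  P^-=[0.5115 0.0472 0.1282; 0.0472 0.5504 0.3734; 0.1282 0.3734 1.3944]  S=[0.6649 -0.0803; -0.0803 1.0237]  K=[0.7771 -0.0416; 0.1639 0.5121; 0.3658 0.2630]  nu=[1.3247, -0.8143]  x^+=[2.4032, -2.0031, -2.1959]  P^+=[0.1030 0.0157 -0.0344; 0.0157 0.2776 0.2141; -0.0344 0.2141 1.2501]

K[0,0] = 0.7771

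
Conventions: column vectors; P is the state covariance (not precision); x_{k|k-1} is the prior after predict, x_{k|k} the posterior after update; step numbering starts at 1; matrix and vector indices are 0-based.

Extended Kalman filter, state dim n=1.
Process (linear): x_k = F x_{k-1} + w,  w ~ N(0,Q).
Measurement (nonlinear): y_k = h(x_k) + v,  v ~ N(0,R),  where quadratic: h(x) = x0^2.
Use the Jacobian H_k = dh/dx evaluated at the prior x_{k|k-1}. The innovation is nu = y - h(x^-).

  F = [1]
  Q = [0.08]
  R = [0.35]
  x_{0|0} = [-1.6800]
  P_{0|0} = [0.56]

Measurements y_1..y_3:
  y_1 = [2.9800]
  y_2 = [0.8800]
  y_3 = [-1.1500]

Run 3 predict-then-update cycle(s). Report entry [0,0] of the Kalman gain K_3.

step 1: x^-=[-1.6800]  P^-=[0.6400]  H_jac=[-3.3600]  S=[7.5753]  K=[-0.2839]  nu=[0.1576]  x^+=[-1.7247]  P^+=[0.0296]
step 2: x^-=[-1.7247]  P^-=[0.1096]  H_jac=[-3.4495]  S=[1.6538]  K=[-0.2285]  nu=[-2.0947]  x^+=[-1.2460]  P^+=[0.0232]
step 3: x^-=[-1.2460]  P^-=[0.1032]  H_jac=[-2.4920]  S=[0.9908]  K=[-0.2595]  nu=[-2.7025]  x^+=[-0.5446]  P^+=[0.0365]

K[0,0] = -0.2595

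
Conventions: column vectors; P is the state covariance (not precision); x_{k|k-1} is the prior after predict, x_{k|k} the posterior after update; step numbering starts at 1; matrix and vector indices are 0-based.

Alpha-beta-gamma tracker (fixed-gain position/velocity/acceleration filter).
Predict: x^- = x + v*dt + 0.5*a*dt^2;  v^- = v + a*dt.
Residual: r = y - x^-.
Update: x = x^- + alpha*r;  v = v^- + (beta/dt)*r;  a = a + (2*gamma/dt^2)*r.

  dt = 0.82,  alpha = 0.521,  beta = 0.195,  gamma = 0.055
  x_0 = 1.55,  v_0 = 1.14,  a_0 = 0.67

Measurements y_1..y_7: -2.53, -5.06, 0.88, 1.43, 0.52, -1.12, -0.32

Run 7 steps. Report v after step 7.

step 1: x_pred=2.7101  r=-5.2401  x^+=-0.0200  v^+=0.4433  a^+=-0.1872
step 2: x_pred=0.2805  r=-5.3405  x^+=-2.5019  v^+=-0.9802  a^+=-1.0609
step 3: x_pred=-3.6624  r=4.5424  x^+=-1.2958  v^+=-0.7700  a^+=-0.3178
step 4: x_pred=-2.0340  r=3.4640  x^+=-0.2293  v^+=-0.2068  a^+=0.2489
step 5: x_pred=-0.3152  r=0.8352  x^+=0.1199  v^+=0.1959  a^+=0.3855
step 6: x_pred=0.4102  r=-1.5302  x^+=-0.3871  v^+=0.1481  a^+=0.1352
step 7: x_pred=-0.2202  r=-0.0998  x^+=-0.2722  v^+=0.2352  a^+=0.1189

v_post = 0.2352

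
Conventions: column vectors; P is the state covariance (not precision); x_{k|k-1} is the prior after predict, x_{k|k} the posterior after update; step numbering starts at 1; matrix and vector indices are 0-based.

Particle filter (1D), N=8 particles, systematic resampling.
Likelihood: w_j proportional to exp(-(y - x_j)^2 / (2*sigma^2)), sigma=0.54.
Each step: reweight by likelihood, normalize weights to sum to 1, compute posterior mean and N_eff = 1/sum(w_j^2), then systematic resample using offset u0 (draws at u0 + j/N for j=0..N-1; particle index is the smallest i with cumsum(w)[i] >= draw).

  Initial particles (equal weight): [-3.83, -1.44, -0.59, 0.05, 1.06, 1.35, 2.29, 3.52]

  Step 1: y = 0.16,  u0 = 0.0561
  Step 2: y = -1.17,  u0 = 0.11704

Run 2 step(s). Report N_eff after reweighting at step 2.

step 1: w=[0.0000, 0.0073, 0.2228, 0.5724, 0.1457, 0.0515, 0.0002, 0.0000]  mean=0.1114  Neff=2.4921  idx=[2, 2, 3, 3, 3, 3, 4, 4]
step 2: w=[0.3913, 0.3913, 0.0543, 0.0543, 0.0543, 0.0543, 0.0001, 0.0001]  mean=-0.4506  Neff=3.1445  idx=[0, 0, 0, 1, 1, 1, 3, 5]

N_eff = 3.1445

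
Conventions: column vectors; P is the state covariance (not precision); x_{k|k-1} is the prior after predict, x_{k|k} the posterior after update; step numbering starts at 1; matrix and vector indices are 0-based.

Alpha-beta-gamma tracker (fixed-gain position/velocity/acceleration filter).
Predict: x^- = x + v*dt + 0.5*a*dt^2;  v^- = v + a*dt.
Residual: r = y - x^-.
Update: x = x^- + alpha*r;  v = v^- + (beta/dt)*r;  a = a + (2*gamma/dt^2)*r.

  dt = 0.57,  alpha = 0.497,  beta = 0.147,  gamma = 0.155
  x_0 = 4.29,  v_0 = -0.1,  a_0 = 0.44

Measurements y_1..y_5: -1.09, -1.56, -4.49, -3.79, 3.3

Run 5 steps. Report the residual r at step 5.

resid = 16.1458

step 1: x_pred=4.3045  r=-5.3945  x^+=1.6234  v^+=-1.2404  a^+=-4.7071
step 2: x_pred=0.1517  r=-1.7117  x^+=-0.6990  v^+=-4.3649  a^+=-6.3403
step 3: x_pred=-4.2170  r=-0.2730  x^+=-4.3527  v^+=-8.0493  a^+=-6.6008
step 4: x_pred=-10.0131  r=6.2231  x^+=-6.9202  v^+=-10.2068  a^+=-0.6631
step 5: x_pred=-12.8458  r=16.1458  x^+=-4.8214  v^+=-6.4209  a^+=14.7422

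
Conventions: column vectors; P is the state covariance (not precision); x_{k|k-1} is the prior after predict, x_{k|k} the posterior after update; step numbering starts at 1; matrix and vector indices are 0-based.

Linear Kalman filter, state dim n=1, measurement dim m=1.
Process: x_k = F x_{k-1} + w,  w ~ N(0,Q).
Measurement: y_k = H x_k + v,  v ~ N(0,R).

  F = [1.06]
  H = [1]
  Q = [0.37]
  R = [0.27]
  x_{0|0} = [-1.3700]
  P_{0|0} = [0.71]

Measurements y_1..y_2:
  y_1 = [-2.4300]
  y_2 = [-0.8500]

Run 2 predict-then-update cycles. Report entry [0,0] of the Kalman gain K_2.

step 1: x^-=[-1.4522]  P^-=[1.1678]  S=[1.4378]  K=[0.8122]  nu=[-0.9778]  x^+=[-2.2464]  P^+=[0.2193]
step 2: x^-=[-2.3812]  P^-=[0.6164]  S=[0.8864]  K=[0.6954]  nu=[1.5312]  x^+=[-1.3164]  P^+=[0.1878]

K[0,0] = 0.6954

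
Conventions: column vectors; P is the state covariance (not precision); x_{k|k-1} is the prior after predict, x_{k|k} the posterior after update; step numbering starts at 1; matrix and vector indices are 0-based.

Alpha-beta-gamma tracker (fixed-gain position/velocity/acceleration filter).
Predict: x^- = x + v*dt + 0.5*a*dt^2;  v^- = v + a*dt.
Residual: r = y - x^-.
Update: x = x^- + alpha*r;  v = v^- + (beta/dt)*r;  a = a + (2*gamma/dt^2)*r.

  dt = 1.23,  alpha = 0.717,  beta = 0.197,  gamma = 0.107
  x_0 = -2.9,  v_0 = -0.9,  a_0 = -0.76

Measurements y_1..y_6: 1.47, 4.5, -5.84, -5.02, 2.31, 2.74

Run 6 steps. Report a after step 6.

step 1: x_pred=-4.5819  r=6.0519  x^+=-0.2427  v^+=-0.8655  a^+=0.0960
step 2: x_pred=-1.2346  r=5.7346  x^+=2.8771  v^+=0.1711  a^+=0.9072
step 3: x_pred=3.7738  r=-9.6138  x^+=-3.1193  v^+=-0.2528  a^+=-0.4527
step 4: x_pred=-3.7727  r=-1.2473  x^+=-4.6670  v^+=-1.0094  a^+=-0.6291
step 5: x_pred=-6.3844  r=8.6944  x^+=-0.1505  v^+=-0.3906  a^+=0.6007
step 6: x_pred=-0.1766  r=2.9166  x^+=1.9146  v^+=0.8154  a^+=1.0133

a_post = 1.0133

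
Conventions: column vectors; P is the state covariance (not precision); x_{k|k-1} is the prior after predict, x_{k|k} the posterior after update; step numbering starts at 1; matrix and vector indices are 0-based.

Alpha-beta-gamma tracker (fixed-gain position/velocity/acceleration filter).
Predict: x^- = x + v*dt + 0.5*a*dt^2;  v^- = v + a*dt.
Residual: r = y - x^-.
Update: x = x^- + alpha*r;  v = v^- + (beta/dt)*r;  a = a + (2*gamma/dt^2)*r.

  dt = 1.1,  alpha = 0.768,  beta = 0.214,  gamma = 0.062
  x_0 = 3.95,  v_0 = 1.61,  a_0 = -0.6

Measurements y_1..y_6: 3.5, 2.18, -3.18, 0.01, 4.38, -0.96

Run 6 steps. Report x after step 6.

step 1: x_pred=5.3580  r=-1.8580  x^+=3.9311  v^+=0.5885  a^+=-0.7904
step 2: x_pred=4.1002  r=-1.9202  x^+=2.6255  v^+=-0.6545  a^+=-0.9872
step 3: x_pred=1.3083  r=-4.4883  x^+=-2.1387  v^+=-2.6136  a^+=-1.4472
step 4: x_pred=-5.8892  r=5.8992  x^+=-1.3586  v^+=-3.0578  a^+=-0.8426
step 5: x_pred=-5.2320  r=9.6120  x^+=2.1500  v^+=-2.1147  a^+=0.1424
step 6: x_pred=-0.0900  r=-0.8700  x^+=-0.7582  v^+=-2.1273  a^+=0.0533

x_post = -0.7582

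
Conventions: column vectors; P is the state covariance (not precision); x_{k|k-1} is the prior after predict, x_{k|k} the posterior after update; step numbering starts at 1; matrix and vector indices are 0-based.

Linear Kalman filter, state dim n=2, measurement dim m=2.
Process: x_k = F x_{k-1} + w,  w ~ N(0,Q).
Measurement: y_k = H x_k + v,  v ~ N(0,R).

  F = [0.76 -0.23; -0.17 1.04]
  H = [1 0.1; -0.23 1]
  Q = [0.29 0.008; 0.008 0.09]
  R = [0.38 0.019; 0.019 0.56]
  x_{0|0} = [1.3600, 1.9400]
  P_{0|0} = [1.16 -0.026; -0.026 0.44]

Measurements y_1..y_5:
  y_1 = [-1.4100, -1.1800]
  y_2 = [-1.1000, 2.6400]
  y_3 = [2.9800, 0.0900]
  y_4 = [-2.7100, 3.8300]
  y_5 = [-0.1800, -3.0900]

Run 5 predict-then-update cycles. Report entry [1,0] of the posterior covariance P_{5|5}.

P_post[1,0] = -0.0138

step 1: x^-=[0.5874, 1.7864]  P^-=[0.9924 -0.2687; -0.2687 0.6086]  S=[1.3247 -0.4109; -0.4109 1.3447]  K=[0.6785 -0.1622; -0.0025 0.4978]  nu=[-2.1760, -2.8313]  x^+=[-0.4298, 0.3824]  P^+=[0.2566 -0.0189; -0.0189 0.2744]
step 2: x^-=[-0.4146, 0.4707]  P^-=[0.4594 -0.1065; -0.1065 0.4009]  S=[0.8221 -0.1506; -0.1506 1.0341]  K=[0.5222 -0.1291; -0.0056 0.4105]  nu=[-0.7325, 2.0739]  x^+=[-1.0648, 1.3261]  P^+=[0.1977 -0.0169; -0.0169 0.2259]
step 3: x^-=[-1.1143, 1.5602]  P^-=[0.4220 -0.0856; -0.0856 0.3460]  S=[0.7884 -0.1271; -0.1271 0.9677]  K=[0.5047 -0.1225; -0.0038 0.3774]  nu=[3.9382, -1.7265]  x^+=[1.0849, 0.8935]  P^+=[0.1910 -0.0151; -0.0151 0.2078]
step 4: x^-=[0.6190, 0.7448]  P^-=[0.4166 -0.0789; -0.0789 0.3256]  S=[0.7840 -0.1213; -0.1213 0.9439]  K=[0.5026 -0.1205; -0.0028 0.3638]  nu=[-3.4035, 3.2275]  x^+=[-1.4804, 1.9285]  P^+=[0.1901 -0.0142; -0.0142 0.2004]
step 5: x^-=[-1.5687, 2.2573]  P^-=[0.4154 -0.0763; -0.0763 0.3173]  S=[0.7833 -0.1193; -0.1193 0.9343]  K=[0.5023 -0.1197; -0.0023 0.3581]  nu=[1.1629, -5.7081]  x^+=[-0.3011, 0.2108]  P^+=[0.1900 -0.0138; -0.0138 0.1973]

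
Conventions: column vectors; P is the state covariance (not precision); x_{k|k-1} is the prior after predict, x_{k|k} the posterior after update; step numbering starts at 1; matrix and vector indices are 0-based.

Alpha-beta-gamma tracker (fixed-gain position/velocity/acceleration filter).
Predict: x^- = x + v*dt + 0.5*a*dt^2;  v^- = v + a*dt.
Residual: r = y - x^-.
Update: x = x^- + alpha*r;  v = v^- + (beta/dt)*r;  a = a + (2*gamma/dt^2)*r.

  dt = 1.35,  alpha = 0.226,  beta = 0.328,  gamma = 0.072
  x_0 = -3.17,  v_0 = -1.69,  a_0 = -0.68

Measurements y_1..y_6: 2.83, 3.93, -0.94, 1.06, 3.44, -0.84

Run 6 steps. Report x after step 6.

x_post = 6.9729

step 1: x_pred=-6.0711  r=8.9011  x^+=-4.0595  v^+=-0.4454  a^+=0.0233
step 2: x_pred=-4.6395  r=8.5695  x^+=-2.7028  v^+=1.6682  a^+=0.7004
step 3: x_pred=0.1875  r=-1.1275  x^+=-0.0673  v^+=2.3398  a^+=0.6113
step 4: x_pred=3.6484  r=-2.5884  x^+=3.0634  v^+=2.5361  a^+=0.4068
step 5: x_pred=6.8579  r=-3.4179  x^+=6.0855  v^+=2.2549  a^+=0.1367
step 6: x_pred=9.2542  r=-10.0942  x^+=6.9729  v^+=-0.0130  a^+=-0.6608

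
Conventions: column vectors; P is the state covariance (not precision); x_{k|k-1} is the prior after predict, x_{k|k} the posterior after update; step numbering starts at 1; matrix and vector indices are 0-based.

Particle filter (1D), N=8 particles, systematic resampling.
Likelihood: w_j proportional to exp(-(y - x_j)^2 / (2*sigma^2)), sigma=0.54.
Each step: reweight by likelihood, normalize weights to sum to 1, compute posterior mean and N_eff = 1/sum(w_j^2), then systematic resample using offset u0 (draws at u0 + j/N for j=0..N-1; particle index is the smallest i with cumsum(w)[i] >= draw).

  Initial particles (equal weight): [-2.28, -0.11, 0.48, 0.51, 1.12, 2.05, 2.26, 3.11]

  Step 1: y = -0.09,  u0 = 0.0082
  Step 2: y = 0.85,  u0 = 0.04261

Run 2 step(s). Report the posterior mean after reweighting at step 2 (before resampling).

step 1: w=[0.0001, 0.4556, 0.2612, 0.2459, 0.0370, 0.0002, 0.0000, 0.0000]  mean=0.2423  Neff=2.9622  idx=[1, 1, 1, 1, 2, 2, 3, 3]
step 2: w=[0.0509, 0.0509, 0.0509, 0.0509, 0.1955, 0.1955, 0.2027, 0.2027]  mean=0.3720  Neff=5.9179  idx=[0, 3, 4, 5, 5, 6, 6, 7]

post_mean = 0.3720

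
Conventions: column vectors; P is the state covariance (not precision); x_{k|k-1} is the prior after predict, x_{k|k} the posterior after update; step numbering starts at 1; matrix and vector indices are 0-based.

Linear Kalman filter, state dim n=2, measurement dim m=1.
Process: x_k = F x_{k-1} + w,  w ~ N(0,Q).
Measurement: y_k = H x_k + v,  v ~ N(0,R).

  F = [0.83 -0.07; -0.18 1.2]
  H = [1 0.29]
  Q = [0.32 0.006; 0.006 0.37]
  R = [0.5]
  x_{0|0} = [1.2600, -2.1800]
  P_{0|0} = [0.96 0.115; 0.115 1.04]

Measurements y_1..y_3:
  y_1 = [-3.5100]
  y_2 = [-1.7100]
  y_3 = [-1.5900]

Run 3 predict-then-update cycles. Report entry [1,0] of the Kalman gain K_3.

step 1: x^-=[1.1984, -2.8428]  P^-=[0.9731 -0.1088; -0.1088 1.8490]  S=[1.5655]  K=[0.6014; 0.2730]  nu=[-3.8840]  x^+=[-1.1375, -3.9032]  P^+=[0.4068 -0.3659; -0.3659 1.7323]
step 2: x^-=[-0.6709, -4.4791]  P^-=[0.6513 -0.5693; -0.5693 3.0358]  S=[1.0764]  K=[0.4517; 0.2890]  nu=[0.2599]  x^+=[-0.5536, -4.4040]  P^+=[0.4317 -0.7098; -0.7098 2.9459]
step 3: x^-=[-0.1512, -5.1852]  P^-=[0.7143 -1.0219; -1.0219 4.9327]  S=[1.0365]  K=[0.4033; 0.3943]  nu=[0.0649]  x^+=[-0.1250, -5.1596]  P^+=[0.5458 -1.1866; -1.1866 4.7716]

K[1,0] = 0.3943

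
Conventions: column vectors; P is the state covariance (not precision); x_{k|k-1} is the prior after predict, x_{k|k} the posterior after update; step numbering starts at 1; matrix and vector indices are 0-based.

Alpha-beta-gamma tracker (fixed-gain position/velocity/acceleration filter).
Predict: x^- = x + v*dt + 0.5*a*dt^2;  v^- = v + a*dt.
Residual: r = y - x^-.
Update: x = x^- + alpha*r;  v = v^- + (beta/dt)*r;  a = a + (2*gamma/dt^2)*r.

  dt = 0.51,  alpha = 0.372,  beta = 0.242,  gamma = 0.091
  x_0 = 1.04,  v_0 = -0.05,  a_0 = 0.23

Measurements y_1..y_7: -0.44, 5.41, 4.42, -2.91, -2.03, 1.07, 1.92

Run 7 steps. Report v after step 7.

step 1: x_pred=1.0444  r=-1.4844  x^+=0.4922  v^+=-0.6371  a^+=-0.8087
step 2: x_pred=0.0621  r=5.3479  x^+=2.0515  v^+=1.4881  a^+=2.9334
step 3: x_pred=3.1920  r=1.2280  x^+=3.6488  v^+=3.5669  a^+=3.7927
step 4: x_pred=5.9611  r=-8.8711  x^+=2.6611  v^+=1.2917  a^+=-2.4147
step 5: x_pred=3.0058  r=-5.0358  x^+=1.1325  v^+=-2.3294  a^+=-5.9384
step 6: x_pred=-0.8278  r=1.8978  x^+=-0.1218  v^+=-4.4574  a^+=-4.6105
step 7: x_pred=-2.9947  r=4.9147  x^+=-1.1664  v^+=-4.4767  a^+=-1.1715

v_post = -4.4767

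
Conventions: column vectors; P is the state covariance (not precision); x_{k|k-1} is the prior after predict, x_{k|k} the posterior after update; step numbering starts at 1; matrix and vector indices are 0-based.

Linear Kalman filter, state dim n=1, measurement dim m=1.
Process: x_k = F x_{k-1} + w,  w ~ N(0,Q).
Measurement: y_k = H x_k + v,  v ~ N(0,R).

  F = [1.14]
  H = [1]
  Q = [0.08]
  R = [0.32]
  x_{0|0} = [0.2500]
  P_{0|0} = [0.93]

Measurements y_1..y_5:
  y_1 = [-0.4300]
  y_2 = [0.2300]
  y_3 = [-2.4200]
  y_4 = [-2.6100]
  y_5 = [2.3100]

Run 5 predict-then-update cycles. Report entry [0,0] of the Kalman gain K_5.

step 1: x^-=[0.2850]  P^-=[1.2886]  S=[1.6086]  K=[0.8011]  nu=[-0.7150]  x^+=[-0.2878]  P^+=[0.2563]
step 2: x^-=[-0.3281]  P^-=[0.4131]  S=[0.7331]  K=[0.5635]  nu=[0.5581]  x^+=[-0.0136]  P^+=[0.1803]
step 3: x^-=[-0.0155]  P^-=[0.3144]  S=[0.6344]  K=[0.4955]  nu=[-2.4045]  x^+=[-1.2070]  P^+=[0.1586]
step 4: x^-=[-1.3760]  P^-=[0.2861]  S=[0.6061]  K=[0.4720]  nu=[-1.2340]  x^+=[-1.9585]  P^+=[0.1510]
step 5: x^-=[-2.2327]  P^-=[0.2763]  S=[0.5963]  K=[0.4634]  nu=[4.5427]  x^+=[-0.1278]  P^+=[0.1483]

K[0,0] = 0.4634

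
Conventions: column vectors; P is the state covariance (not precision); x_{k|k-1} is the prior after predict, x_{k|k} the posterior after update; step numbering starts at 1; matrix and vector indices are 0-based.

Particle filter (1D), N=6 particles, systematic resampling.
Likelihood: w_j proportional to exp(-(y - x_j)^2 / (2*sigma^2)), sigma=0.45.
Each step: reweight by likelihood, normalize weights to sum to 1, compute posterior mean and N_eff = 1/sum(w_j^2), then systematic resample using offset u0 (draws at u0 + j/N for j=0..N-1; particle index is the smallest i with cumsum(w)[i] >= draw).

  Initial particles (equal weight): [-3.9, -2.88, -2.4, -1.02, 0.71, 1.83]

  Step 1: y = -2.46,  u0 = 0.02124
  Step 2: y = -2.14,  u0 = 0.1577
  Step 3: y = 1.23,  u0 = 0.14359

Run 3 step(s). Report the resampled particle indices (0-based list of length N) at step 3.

step 1: w=[0.0036, 0.3921, 0.6007, 0.0036, 0.0000, 0.0000]  mean=-2.5886  Neff=1.9434  idx=[1, 1, 1, 2, 2, 2]
step 2: w=[0.0780, 0.0780, 0.0780, 0.2553, 0.2553, 0.2553]  mean=-2.5124  Neff=4.6774  idx=[2, 3, 4, 4, 5, 5]
step 3: w=[0.0000, 0.2000, 0.2000, 0.2000, 0.2000, 0.2000]  mean=-2.4000  Neff=5.0002  idx=[1, 2, 3, 4, 5, 5]

resampled_idx = [1, 2, 3, 4, 5, 5]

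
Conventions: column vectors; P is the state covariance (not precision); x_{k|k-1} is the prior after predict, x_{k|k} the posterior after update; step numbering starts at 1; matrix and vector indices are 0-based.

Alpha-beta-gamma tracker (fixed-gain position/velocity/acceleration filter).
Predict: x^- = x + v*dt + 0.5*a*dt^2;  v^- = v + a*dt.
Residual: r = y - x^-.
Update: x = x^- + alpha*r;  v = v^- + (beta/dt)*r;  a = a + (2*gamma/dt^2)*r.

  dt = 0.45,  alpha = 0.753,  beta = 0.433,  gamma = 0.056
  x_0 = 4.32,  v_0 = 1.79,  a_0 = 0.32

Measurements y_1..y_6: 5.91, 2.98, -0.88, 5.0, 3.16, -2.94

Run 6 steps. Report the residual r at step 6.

resid = -6.2543

step 1: x_pred=5.1579  r=0.7521  x^+=5.7242  v^+=2.6577  a^+=0.7360
step 2: x_pred=6.9947  r=-4.0147  x^+=3.9716  v^+=-0.8742  a^+=-1.4845
step 3: x_pred=3.4280  r=-4.3080  x^+=0.1841  v^+=-5.6874  a^+=-3.8672
step 4: x_pred=-2.7668  r=7.7668  x^+=3.0816  v^+=0.0458  a^+=0.4285
step 5: x_pred=3.1456  r=0.0144  x^+=3.1564  v^+=0.2525  a^+=0.4365
step 6: x_pred=3.3143  r=-6.2543  x^+=-1.3952  v^+=-5.5691  a^+=-3.0226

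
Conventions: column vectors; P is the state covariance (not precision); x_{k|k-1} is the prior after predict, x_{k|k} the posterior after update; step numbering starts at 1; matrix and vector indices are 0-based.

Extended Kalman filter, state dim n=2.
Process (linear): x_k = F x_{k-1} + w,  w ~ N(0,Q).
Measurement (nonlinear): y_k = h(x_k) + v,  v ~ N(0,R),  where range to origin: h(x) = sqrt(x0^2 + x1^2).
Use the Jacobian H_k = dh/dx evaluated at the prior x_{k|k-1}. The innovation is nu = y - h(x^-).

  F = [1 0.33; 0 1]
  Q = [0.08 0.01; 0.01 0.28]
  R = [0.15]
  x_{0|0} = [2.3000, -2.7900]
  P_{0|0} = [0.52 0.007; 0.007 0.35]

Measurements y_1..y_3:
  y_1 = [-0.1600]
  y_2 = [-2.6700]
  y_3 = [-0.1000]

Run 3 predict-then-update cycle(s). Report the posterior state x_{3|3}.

x_post = [-0.3325, 1.3275]

step 1: x^-=[1.3793, -2.7900]  P^-=[0.6427 0.1325; 0.1325 0.6300]  H_jac=[0.4432 -0.8964]  S=[0.6772]  K=[0.2452; -0.7472]  nu=[-3.2723]  x^+=[0.5769, -0.3449]  P^+=[0.6020 0.2566; 0.2566 0.2519]
step 2: x^-=[0.4631, -0.3449]  P^-=[0.8788 0.3497; 0.3497 0.5319]  H_jac=[0.8020 -0.5973]  S=[0.5700]  K=[0.8701; -0.0653]  nu=[-3.2474]  x^+=[-2.3625, -0.1329]  P^+=[0.4473 0.3821; 0.3821 0.5295]
step 3: x^-=[-2.4063, -0.1329]  P^-=[0.8371 0.5668; 0.5668 0.8095]  H_jac=[-0.9985 -0.0551]  S=[1.0494]  K=[-0.8262; -0.5818]  nu=[-2.5100]  x^+=[-0.3325, 1.3275]  P^+=[0.1207 0.0623; 0.0623 0.4542]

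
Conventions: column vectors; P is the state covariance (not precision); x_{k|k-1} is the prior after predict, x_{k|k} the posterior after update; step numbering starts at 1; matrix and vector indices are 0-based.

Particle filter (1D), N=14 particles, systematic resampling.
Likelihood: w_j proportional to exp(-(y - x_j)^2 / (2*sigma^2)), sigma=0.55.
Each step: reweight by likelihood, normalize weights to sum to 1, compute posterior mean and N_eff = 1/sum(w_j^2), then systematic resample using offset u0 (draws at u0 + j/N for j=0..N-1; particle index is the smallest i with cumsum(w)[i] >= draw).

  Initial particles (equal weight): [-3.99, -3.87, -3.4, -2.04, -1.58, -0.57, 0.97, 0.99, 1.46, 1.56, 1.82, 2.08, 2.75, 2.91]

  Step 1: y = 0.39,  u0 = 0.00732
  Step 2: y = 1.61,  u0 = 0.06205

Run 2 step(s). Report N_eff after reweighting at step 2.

step 1: w=[0.0000, 0.0000, 0.0000, 0.0000, 0.0010, 0.1327, 0.3491, 0.3358, 0.0918, 0.0634, 0.0207, 0.0054, 0.0001, 0.0000]  mean=0.8758  Neff=3.7715  idx=[5, 5, 6, 6, 6, 6, 6, 7, 7, 7, 7, 7, 8, 9]
step 2: w=[0.0001, 0.0001, 0.0711, 0.0711, 0.0711, 0.0711, 0.0711, 0.0741, 0.0741, 0.0741, 0.0741, 0.0741, 0.1348, 0.1393]  mean=1.1255  Neff=11.0778  idx=[2, 3, 4, 5, 6, 7, 8, 9, 10, 11, 12, 12, 13, 13]

N_eff = 11.0778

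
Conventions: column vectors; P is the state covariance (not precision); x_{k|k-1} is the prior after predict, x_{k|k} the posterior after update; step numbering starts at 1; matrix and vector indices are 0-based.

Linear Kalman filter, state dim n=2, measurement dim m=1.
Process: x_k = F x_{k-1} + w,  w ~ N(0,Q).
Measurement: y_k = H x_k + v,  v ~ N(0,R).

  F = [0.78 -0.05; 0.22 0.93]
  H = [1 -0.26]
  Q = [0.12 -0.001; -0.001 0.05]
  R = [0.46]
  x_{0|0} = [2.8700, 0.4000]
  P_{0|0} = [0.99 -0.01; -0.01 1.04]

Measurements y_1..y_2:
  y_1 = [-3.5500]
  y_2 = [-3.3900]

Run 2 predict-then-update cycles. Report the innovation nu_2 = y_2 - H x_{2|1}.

step 1: x^-=[2.2186, 1.0034]  P^-=[0.7257 0.1134; 0.1134 0.9933]  S=[1.1939]  K=[0.5832; -0.1214]  nu=[-5.5077]  x^+=[-0.9932, 1.6718]  P^+=[0.3197 0.1979; 0.1979 0.9757]
step 2: x^-=[-0.8583, 1.3362]  P^-=[0.3015 0.1498; 0.1498 0.9904]  S=[0.7505]  K=[0.3498; -0.1434]  nu=[-2.1843]  x^+=[-1.6224, 1.6495]  P^+=[0.2097 0.1875; 0.1875 0.9749]

innov = [-2.1843]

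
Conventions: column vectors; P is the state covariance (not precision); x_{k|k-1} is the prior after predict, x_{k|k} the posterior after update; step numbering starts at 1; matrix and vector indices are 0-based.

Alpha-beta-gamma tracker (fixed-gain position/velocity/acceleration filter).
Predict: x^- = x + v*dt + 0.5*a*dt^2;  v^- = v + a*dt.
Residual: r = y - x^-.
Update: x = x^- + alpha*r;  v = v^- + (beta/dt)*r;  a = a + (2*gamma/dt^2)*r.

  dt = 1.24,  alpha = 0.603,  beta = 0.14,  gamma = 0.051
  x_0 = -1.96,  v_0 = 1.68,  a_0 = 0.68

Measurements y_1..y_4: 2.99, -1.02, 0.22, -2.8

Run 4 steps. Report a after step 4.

a_post = -0.5937

step 1: x_pred=0.6460  r=2.3440  x^+=2.0594  v^+=2.7878  a^+=0.8355
step 2: x_pred=6.1587  r=-7.1787  x^+=1.8299  v^+=3.0134  a^+=0.3593
step 3: x_pred=5.8427  r=-5.6227  x^+=2.4522  v^+=2.8241  a^+=-0.0137
step 4: x_pred=5.9435  r=-8.7435  x^+=0.6712  v^+=1.8199  a^+=-0.5937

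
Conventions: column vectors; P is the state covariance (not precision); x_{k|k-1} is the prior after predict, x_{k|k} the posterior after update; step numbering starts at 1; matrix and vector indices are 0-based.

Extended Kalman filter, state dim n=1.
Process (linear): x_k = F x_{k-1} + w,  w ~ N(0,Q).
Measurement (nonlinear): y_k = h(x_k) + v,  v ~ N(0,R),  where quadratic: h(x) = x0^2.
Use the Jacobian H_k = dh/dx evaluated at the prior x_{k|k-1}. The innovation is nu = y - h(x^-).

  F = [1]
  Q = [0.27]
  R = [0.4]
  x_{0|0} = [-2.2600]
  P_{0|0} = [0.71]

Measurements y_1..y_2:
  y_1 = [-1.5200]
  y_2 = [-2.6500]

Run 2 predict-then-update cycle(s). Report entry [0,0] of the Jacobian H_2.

step 1: x^-=[-2.2600]  P^-=[0.9800]  H_jac=[-4.5200]  S=[20.4218]  K=[-0.2169]  nu=[-6.6276]  x^+=[-0.8224]  P^+=[0.0192]
step 2: x^-=[-0.8224]  P^-=[0.2892]  H_jac=[-1.6449]  S=[1.1824]  K=[-0.4023]  nu=[-3.3264]  x^+=[0.5157]  P^+=[0.0978]

H_jac[0,0] = -1.6449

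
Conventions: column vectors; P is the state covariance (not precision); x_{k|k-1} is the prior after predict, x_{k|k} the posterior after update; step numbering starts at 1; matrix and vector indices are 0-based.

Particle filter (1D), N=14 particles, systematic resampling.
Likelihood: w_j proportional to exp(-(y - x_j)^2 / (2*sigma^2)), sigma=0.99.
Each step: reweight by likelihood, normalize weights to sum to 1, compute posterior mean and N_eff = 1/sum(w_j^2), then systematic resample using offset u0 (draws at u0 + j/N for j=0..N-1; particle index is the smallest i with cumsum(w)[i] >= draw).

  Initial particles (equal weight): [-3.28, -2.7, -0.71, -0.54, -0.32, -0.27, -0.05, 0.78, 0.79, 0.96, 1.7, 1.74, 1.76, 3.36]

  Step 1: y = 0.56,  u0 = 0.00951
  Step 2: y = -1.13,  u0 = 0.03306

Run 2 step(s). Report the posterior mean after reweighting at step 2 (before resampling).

post_mean = -0.1874

step 1: w=[0.0001, 0.0006, 0.0581, 0.0713, 0.0891, 0.0930, 0.1094, 0.1290, 0.1287, 0.1219, 0.0681, 0.0650, 0.0634, 0.0024]  mean=0.5273  Neff=10.2095  idx=[2, 3, 4, 5, 5, 6, 7, 7, 8, 8, 9, 9, 10, 12]
step 2: w=[0.1740, 0.1594, 0.1362, 0.1306, 0.1306, 0.1050, 0.0296, 0.0296, 0.0290, 0.0290, 0.0205, 0.0205, 0.0032, 0.0027]  mean=-0.1874  Neff=8.0856  idx=[0, 0, 1, 1, 1, 2, 2, 3, 4, 4, 5, 5, 7, 10]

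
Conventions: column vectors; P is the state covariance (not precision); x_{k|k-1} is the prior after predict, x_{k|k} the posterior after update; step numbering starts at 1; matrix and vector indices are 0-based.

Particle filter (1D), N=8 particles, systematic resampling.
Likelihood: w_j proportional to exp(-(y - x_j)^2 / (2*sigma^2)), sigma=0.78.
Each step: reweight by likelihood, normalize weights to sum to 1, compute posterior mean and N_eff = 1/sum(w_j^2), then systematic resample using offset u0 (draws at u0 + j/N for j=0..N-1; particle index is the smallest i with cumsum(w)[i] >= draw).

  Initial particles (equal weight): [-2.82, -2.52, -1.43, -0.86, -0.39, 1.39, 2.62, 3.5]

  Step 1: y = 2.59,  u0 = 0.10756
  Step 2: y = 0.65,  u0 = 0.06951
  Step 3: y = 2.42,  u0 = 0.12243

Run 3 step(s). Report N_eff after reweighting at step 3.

step 1: w=[0.0000, 0.0000, 0.0000, 0.0000, 0.0004, 0.1689, 0.5513, 0.2793]  mean=2.6568  Neff=2.4360  idx=[5, 6, 6, 6, 6, 7, 7, 7]
step 2: w=[0.7909, 0.0511, 0.0511, 0.0511, 0.0511, 0.0016, 0.0016, 0.0016]  mean=1.6513  Neff=1.5724  idx=[0, 0, 0, 0, 0, 0, 1, 4]
step 3: w=[0.0941, 0.0941, 0.0941, 0.0941, 0.0941, 0.0941, 0.2177, 0.2177]  mean=1.9256  Neff=6.7599  idx=[1, 2, 3, 5, 6, 6, 7, 7]

N_eff = 6.7599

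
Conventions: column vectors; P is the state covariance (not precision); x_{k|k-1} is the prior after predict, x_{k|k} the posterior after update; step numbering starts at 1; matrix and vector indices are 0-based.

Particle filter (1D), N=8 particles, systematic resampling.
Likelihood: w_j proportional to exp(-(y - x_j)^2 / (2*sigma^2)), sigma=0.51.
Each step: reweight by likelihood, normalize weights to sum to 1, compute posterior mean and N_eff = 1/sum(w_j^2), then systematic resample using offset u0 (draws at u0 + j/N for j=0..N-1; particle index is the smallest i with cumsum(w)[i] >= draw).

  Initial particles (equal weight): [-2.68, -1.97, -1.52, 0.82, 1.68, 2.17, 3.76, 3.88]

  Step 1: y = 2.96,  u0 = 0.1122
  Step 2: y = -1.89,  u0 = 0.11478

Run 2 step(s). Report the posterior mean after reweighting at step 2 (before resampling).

post_mean = 2.1700

step 1: w=[0.0000, 0.0000, 0.0000, 0.0002, 0.0515, 0.3617, 0.3508, 0.2359]  mean=3.1057  Neff=3.2036  idx=[5, 5, 5, 6, 6, 6, 7, 7]
step 2: w=[0.3333, 0.3333, 0.3333, 0.0000, 0.0000, 0.0000, 0.0000, 0.0000]  mean=2.1700  Neff=3.0000  idx=[0, 0, 1, 1, 1, 2, 2, 2]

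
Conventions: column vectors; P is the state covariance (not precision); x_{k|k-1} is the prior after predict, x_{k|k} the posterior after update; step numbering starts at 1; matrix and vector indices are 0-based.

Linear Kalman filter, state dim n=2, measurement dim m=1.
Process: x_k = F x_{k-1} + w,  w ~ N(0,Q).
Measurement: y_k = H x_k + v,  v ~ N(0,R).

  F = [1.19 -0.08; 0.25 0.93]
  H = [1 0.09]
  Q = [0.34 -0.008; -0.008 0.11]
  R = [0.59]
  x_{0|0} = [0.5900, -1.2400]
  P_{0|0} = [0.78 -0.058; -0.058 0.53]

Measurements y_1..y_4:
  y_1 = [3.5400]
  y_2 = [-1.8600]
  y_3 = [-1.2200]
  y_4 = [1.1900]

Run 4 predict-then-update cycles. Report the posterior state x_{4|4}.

x_post = [0.4514, -0.4691]

step 1: x^-=[0.8013, -1.0057]  P^-=[1.4590 0.1216; 0.1216 0.5902]  S=[2.0757]  K=[0.7082; 0.0842]  nu=[2.8292]  x^+=[2.8049, -0.7676]  P^+=[0.4180 -0.0021; -0.0021 0.5755]
step 2: x^-=[3.3992, -0.0126]  P^-=[0.9360 0.0712; 0.0712 0.6329]  S=[1.5440]  K=[0.6104; 0.0830]  nu=[-5.2581]  x^+=[0.1897, -0.4492]  P^+=[0.3608 -0.0070; -0.0070 0.6222]
step 3: x^-=[0.2616, -0.3703]  P^-=[0.8562 0.0454; 0.0454 0.6674]  S=[1.4598]  K=[0.5893; 0.0723]  nu=[-1.4483]  x^+=[-0.5919, -0.4749]  P^+=[0.3492 -0.0168; -0.0168 0.6598]
step 4: x^-=[-0.6663, -0.5897]  P^-=[0.8419 0.0286; 0.0286 0.6947]  S=[1.4427]  K=[0.5854; 0.0632]  nu=[1.9094]  x^+=[0.4514, -0.4691]  P^+=[0.3476 -0.0247; -0.0247 0.6890]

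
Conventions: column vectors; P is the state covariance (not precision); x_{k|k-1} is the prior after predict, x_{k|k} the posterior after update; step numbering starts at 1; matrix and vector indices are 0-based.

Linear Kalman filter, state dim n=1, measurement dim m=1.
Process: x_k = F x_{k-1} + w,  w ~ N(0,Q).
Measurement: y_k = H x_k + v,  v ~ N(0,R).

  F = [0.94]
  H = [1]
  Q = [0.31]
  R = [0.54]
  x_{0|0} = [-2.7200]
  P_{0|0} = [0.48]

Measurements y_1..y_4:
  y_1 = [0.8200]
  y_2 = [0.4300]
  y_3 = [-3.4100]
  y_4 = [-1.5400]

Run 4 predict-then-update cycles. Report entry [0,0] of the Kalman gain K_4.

K[0,0] = 0.5057

step 1: x^-=[-2.5568]  P^-=[0.7341]  S=[1.2741]  K=[0.5762]  nu=[3.3768]  x^+=[-0.6112]  P^+=[0.3111]
step 2: x^-=[-0.5745]  P^-=[0.5849]  S=[1.1249]  K=[0.5200]  nu=[1.0045]  x^+=[-0.0522]  P^+=[0.2808]
step 3: x^-=[-0.0491]  P^-=[0.5581]  S=[1.0981]  K=[0.5082]  nu=[-3.3609]  x^+=[-1.7572]  P^+=[0.2745]
step 4: x^-=[-1.6518]  P^-=[0.5525]  S=[1.0925]  K=[0.5057]  nu=[0.1118]  x^+=[-1.5953]  P^+=[0.2731]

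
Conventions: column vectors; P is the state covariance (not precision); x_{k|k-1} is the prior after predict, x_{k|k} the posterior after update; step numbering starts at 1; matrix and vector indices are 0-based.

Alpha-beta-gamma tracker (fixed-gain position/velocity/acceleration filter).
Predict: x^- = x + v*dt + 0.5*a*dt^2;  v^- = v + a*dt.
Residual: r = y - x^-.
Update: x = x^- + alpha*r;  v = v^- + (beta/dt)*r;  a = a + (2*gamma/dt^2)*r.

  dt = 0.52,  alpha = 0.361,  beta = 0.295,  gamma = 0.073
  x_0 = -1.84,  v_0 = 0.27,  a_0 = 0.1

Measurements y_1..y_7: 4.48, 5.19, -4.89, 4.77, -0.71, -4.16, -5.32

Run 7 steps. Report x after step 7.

step 1: x_pred=-1.6861  r=6.1661  x^+=0.5399  v^+=3.8201  a^+=3.4293
step 2: x_pred=2.9900  r=2.2000  x^+=3.7842  v^+=6.8514  a^+=4.6172
step 3: x_pred=7.9712  r=-12.8612  x^+=3.3283  v^+=1.9561  a^+=-2.3270
step 4: x_pred=4.0308  r=0.7392  x^+=4.2977  v^+=1.1654  a^+=-1.9279
step 5: x_pred=4.6430  r=-5.3530  x^+=2.7106  v^+=-2.8740  a^+=-4.8183
step 6: x_pred=0.5647  r=-4.7247  x^+=-1.1409  v^+=-8.0598  a^+=-7.3693
step 7: x_pred=-6.3284  r=1.0084  x^+=-5.9643  v^+=-11.3198  a^+=-6.8249

x_post = -5.9643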